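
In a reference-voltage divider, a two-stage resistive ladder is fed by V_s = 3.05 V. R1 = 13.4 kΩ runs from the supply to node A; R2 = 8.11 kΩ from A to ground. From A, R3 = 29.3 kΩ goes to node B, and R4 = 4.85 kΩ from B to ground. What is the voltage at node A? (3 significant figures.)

V_A ≈ 1.00 V

Looking into the second stage from A: R3 + R4 = 34.15 kΩ appears in parallel with R2.
Effective lower resistance at A: R2 ‖ 34.15 = 6.554 kΩ.
V_A = 3.05 × 6.554/(13.4 + 6.554) = 1.002 V.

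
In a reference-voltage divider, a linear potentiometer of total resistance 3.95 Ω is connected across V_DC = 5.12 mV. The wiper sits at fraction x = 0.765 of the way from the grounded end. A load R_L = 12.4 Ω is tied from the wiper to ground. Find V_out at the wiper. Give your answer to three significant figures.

The pot divides into 0.9283 Ω above the wiper and 3.022 Ω below.
Lower segment in parallel with the load: 3.022 ‖ 12.4 = 2.430 Ω.
Loaded-divider output: V_out = 5.12 × 0.7236 = 3.705 mV.

V_out ≈ 3.70 mV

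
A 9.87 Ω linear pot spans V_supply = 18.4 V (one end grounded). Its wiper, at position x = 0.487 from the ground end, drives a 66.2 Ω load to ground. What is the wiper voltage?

The pot divides into 5.063 Ω above the wiper and 4.807 Ω below.
(x·R_p) ‖ R_L = 4.481 Ω.
Then V_out = V_supply · 4.481/(5.063 + 4.481) = 8.639 V.

V_out ≈ 8.64 V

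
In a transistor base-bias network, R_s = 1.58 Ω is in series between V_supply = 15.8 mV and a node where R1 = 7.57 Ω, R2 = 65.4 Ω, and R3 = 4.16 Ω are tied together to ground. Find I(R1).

I ≈ 1.29 mA

Combine the parallel branches: R_p = (1/7.57 + 1/65.4 + 1/4.16)⁻¹ = 2.579 Ω.
V_A by voltage divider: V_A = 15.8 × 2.579/(1.58 + 2.579) = 9.797 mV.
Branch current I = V_A/R1 = 9.797/7.57 = 1.294 mA.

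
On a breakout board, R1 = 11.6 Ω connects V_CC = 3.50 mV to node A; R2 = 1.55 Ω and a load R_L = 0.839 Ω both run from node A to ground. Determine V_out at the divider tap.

The load sits in parallel with R2, giving an effective lower resistance R2' = R2·R_L/(R2+R_L) = 0.5443 Ω.
Now apply the divider: V_out = 3.50 × 0.04482 = 0.1569 mV.
(Unloaded it would be 0.413 mV; the load pulls it down.)

V_out ≈ 0.157 mV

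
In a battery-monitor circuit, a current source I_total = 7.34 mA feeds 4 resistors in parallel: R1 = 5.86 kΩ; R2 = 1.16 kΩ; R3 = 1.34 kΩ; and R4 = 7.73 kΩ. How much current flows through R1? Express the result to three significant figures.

I ≈ 0.656 mA

Total conductance ΣG = 1/5.86 + 1/1.16 + 1/1.34 + 1/7.73 = 1.908 (units of 1/kΩ).
By the current-divider rule, I = I_total · G_k/ΣG = 7.34 × 0.08942 = 0.6564 mA.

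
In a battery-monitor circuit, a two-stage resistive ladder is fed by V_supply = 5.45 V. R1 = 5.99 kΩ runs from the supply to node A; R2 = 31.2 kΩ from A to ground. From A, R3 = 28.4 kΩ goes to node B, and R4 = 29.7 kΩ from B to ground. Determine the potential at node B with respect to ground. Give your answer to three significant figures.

The second stage (R3 + R4 = 58.10 kΩ) loads node A in parallel with R2.
R2 ‖ (R3+R4) = 20.30 kΩ.
So V_A = 5.45 × 0.7721 = 4.208 V.
Then the unloaded second divider: V_B = V_A × R4/(R3+R4) = 4.208 × 0.5112 = 2.151 V.

V_B ≈ 2.15 V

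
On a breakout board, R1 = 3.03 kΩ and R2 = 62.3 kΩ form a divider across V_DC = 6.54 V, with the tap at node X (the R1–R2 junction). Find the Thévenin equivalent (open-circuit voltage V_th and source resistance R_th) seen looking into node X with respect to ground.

V_th ≈ 6.24 V, R_th ≈ 2.89 kΩ

With X open, the divider is unloaded: V_th = 6.54 × 62.3/65.33 = 6.237 V.
With V_DC suppressed (replaced by a short), R_th = R1 ‖ R2 = (3.030 × 62.3)/(3.030 + 62.3) = 2.889 kΩ.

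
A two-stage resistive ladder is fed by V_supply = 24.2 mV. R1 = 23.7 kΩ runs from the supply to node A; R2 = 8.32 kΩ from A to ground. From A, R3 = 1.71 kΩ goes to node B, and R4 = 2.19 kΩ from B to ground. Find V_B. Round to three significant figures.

V_B ≈ 1.37 mV

Node A sees R2 in parallel with the series input of stage 2, R3 + R4 = 3.900 kΩ.
R2 ‖ (R3+R4) = 2.655 kΩ.
First divider: V_A = V_supply · 2.655/(23.7 + 2.655) = 2.438 mV.
V_B = V_A × 0.5615 = 1.369 mV.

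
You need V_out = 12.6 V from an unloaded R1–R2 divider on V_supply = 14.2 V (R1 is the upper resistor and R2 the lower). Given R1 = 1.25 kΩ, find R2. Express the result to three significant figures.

R2 ≈ 9.84 kΩ

V_out/V_supply = R2/(R1+R2) = 0.8873.
So R2 = R1 · V_out/(V_supply − V_out) = 1.25 × 12.6/(14.2 − 12.6) = 1.25 × 7.875 = 9.844 kΩ.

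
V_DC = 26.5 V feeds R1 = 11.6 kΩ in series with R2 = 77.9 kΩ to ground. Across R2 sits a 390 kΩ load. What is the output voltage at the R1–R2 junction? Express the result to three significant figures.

The load sits in parallel with R2, giving an effective lower resistance R2' = R2·R_L/(R2+R_L) = 64.93 kΩ.
Voltage divider with the loaded lower leg: V_out = 26.5 × 64.93/(11.6 + 64.93) = 26.5 × 0.8484 = 22.48 V.

V_out ≈ 22.5 V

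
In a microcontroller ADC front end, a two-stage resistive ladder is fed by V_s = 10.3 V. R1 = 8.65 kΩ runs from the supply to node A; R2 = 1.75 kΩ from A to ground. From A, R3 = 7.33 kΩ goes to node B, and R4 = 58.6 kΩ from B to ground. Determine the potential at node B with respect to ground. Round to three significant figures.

V_B ≈ 1.51 V

Node A sees R2 in parallel with the series input of stage 2, R3 + R4 = 65.93 kΩ.
Effective lower resistance at A: R2 ‖ 65.93 = 1.705 kΩ.
So V_A = 10.3 × 0.1646 = 1.696 V.
Then the unloaded second divider: V_B = V_A × R4/(R3+R4) = 1.696 × 0.8888 = 1.507 V.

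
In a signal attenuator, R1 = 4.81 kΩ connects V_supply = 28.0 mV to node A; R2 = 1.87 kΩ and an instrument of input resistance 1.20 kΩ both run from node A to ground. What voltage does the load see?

V_out ≈ 3.69 mV

The load sits in parallel with R2, giving an effective lower resistance R2' = R2·R_L/(R2+R_L) = 0.7309 kΩ.
Now apply the divider: V_out = 28.0 × 0.1319 = 3.694 mV.
(Unloaded it would be 7.84 mV; the load pulls it down.)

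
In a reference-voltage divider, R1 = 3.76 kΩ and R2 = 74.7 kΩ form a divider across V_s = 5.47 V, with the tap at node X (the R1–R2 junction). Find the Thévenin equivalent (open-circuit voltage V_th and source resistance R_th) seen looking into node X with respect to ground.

V_th is the unloaded tap voltage: V_s · R2/(R1+R2) = 5.47 × 0.9521 = 5.208 V.
Looking into X with the source shorted: R_th = R1·R2/(R1+R2) = 3.760 × 74.7/78.46 = 3.580 kΩ.

V_th ≈ 5.21 V, R_th ≈ 3.58 kΩ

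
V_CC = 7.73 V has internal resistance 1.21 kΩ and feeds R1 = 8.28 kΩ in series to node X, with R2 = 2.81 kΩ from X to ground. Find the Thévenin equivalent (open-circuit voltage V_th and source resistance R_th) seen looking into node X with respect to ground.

V_th ≈ 1.77 V, R_th ≈ 2.17 kΩ

R1' = 1.21 + 8.28 = 9.490 kΩ (source resistance + R1).
With X open, the divider is unloaded: V_th = 7.73 × 2.81/12.30 = 1.766 V.
Looking into X with the source shorted: R_th = R1'·R2/(R1'+R2) = 9.490 × 2.81/12.30 = 2.168 kΩ.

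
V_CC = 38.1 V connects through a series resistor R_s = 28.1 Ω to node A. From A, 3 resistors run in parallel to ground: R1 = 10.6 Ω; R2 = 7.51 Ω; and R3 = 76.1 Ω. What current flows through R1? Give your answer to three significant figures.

Equivalent of the parallel group: R_p = 4.156 Ω.
V_A by voltage divider: V_A = 38.1 × 4.156/(28.1 + 4.156) = 4.909 V.
Branch current I = V_A/R1 = 4.909/10.6 = 0.4631 A.

I ≈ 0.463 A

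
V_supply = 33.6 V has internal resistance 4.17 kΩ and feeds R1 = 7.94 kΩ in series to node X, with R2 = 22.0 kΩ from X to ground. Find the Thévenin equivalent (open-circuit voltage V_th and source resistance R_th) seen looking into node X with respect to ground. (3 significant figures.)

V_th ≈ 21.7 V, R_th ≈ 7.81 kΩ

R1' = 4.17 + 7.94 = 12.11 kΩ (source resistance + R1).
V_th is the unloaded tap voltage: V_supply · R2/(R1'+R2) = 33.6 × 0.6450 = 21.67 V.
Looking into X with the source shorted: R_th = R1'·R2/(R1'+R2) = 12.11 × 22.0/34.11 = 7.811 kΩ.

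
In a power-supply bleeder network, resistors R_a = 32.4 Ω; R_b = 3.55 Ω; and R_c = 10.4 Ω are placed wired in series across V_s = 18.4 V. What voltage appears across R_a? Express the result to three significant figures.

V ≈ 12.9 V

ΣR = 32.4 + 3.55 + 10.4 = 46.35 Ω.
By the voltage-divider rule, V = 18.4 × 32.40/46.35 = 12.86 V.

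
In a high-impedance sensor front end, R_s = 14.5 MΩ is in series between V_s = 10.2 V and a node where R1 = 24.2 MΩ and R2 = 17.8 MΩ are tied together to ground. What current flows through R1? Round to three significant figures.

Combine the parallel branches: R_p = (1/24.2 + 1/17.8)⁻¹ = 10.26 MΩ.
Node voltage V_A = V_s · R_p/(R_s + R_p) = 10.2 × 0.4143 = 4.226 V.
Branch current I = V_A/R1 = 4.226/24.2 = 0.1746 µA.

I ≈ 0.175 µA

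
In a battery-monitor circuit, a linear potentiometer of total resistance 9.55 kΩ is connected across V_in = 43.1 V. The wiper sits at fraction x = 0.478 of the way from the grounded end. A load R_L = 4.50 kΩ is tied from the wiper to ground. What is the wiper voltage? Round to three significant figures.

The pot divides into 4.985 kΩ above the wiper and 4.565 kΩ below.
(x·R_p) ‖ R_L = 2.266 kΩ.
Loaded-divider output: V_out = 43.1 × 0.3125 = 13.47 V.

V_out ≈ 13.5 V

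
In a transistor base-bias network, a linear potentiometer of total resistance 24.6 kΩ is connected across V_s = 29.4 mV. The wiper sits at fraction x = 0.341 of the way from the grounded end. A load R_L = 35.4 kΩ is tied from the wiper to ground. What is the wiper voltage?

V_out ≈ 8.67 mV

Split the track: R_lower = x·R_p = 8.389 kΩ, R_upper = (1−x)·R_p = 16.21 kΩ.
Lower segment in parallel with the load: 8.389 ‖ 35.4 = 6.782 kΩ.
V_out = 29.4 × 6.782/(16.21 + 6.782) = 8.671 mV.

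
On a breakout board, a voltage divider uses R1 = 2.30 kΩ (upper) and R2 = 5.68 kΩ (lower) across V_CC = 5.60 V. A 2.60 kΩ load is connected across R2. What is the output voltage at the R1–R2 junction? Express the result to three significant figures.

First combine the lower leg with the load: R2 ‖ R_L = 1.784 kΩ.
Then V_out = V_CC · R2'/(R1 + R2') = 5.60 × 1.784/4.084 = 2.446 V.
(Unloaded it would be 3.99 V; the load pulls it down.)

V_out ≈ 2.45 V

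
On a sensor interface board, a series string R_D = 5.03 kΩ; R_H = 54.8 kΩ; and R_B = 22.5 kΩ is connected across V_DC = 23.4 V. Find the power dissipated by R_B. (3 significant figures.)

P ≈ 1.82 mW

The common current is I = 23.4/82.33 = 0.2842 mA.
P(R_B) = I²·R_B = (0.2842)² × 22.5 = 1.818 mW.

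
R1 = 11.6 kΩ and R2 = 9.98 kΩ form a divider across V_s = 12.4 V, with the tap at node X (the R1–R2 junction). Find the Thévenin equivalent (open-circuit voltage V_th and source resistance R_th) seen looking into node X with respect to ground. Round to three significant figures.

V_th ≈ 5.73 V, R_th ≈ 5.36 kΩ

V_th is the unloaded tap voltage: V_s · R2/(R1+R2) = 12.4 × 0.4625 = 5.735 V.
Looking into X with the source shorted: R_th = R1·R2/(R1+R2) = 11.60 × 9.98/21.58 = 5.365 kΩ.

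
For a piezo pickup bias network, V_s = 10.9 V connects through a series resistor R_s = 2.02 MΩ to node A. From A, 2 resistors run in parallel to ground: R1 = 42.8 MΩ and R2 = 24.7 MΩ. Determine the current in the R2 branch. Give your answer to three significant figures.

Combine the parallel branches: R_p = (1/42.8 + 1/24.7)⁻¹ = 15.66 MΩ.
Node voltage V_A = V_s · R_p/(R_s + R_p) = 10.9 × 0.8858 = 9.655 V.
I(R2) = V_A / R2 = 9.655/24.7 = 0.3909 µA.
(Equivalently: I_total = 0.6165 µA, then current-divider fraction G_k/ΣG = 0.6341.)

I ≈ 0.391 µA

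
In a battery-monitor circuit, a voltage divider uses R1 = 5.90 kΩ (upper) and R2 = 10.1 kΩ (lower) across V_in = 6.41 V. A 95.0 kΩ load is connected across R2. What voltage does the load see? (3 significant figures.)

V_out ≈ 3.89 V

R2 ‖ R_L = (10.1 × 95.0)/(10.1 + 95.0) = 9.129 kΩ.
Then V_out = V_in · R2'/(R1 + R2') = 6.41 × 9.129/15.03 = 3.894 V.
(Unloaded it would be 4.05 V; the load pulls it down.)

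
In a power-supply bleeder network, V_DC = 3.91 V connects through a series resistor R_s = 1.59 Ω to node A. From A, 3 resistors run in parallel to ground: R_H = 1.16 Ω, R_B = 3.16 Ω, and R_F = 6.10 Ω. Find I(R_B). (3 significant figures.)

Parallel bank: R_p = 1/(1/1.16 + 1/3.16 + 1/6.10) = 0.7449 Ω.
V_A by voltage divider: V_A = 3.91 × 0.7449/(1.59 + 0.7449) = 1.247 V.
Branch current I = V_A/R_B = 1.247/3.16 = 0.3947 A.

I ≈ 0.395 A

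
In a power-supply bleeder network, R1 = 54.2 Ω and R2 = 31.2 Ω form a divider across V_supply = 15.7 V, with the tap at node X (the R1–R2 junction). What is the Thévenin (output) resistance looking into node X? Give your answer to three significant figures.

Looking into X with the source shorted: R_th = R1·R2/(R1+R2) = 54.20 × 31.2/85.40 = 19.80 Ω.

R_th ≈ 19.8 Ω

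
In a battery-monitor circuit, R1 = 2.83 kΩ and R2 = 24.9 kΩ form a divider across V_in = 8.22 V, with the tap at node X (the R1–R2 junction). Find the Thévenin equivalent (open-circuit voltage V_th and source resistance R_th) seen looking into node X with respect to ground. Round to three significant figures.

V_th ≈ 7.38 V, R_th ≈ 2.54 kΩ

V_th is the unloaded tap voltage: V_in · R2/(R1+R2) = 8.22 × 0.8979 = 7.381 V.
With V_in suppressed (replaced by a short), R_th = R1 ‖ R2 = (2.830 × 24.9)/(2.830 + 24.9) = 2.541 kΩ.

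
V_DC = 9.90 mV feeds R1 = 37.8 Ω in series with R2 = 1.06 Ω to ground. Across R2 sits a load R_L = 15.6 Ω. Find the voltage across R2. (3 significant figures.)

The load sits in parallel with R2, giving an effective lower resistance R2' = R2·R_L/(R2+R_L) = 0.9926 Ω.
Then V_out = V_DC · R2'/(R1 + R2') = 9.90 × 0.9926/38.79 = 0.2533 mV.
(Unloaded it would be 0.270 mV; the load pulls it down.)

V_out ≈ 0.253 mV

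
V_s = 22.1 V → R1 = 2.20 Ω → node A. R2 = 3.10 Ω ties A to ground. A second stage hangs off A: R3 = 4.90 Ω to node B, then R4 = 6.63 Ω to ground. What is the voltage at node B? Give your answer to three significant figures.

Node A sees R2 in parallel with the series input of stage 2, R3 + R4 = 11.53 Ω.
R2 ‖ (R3+R4) = 2.443 Ω.
So V_A = 22.1 × 0.5262 = 11.63 V.
Then the unloaded second divider: V_B = V_A × R4/(R3+R4) = 11.63 × 0.5750 = 6.687 V.

V_B ≈ 6.69 V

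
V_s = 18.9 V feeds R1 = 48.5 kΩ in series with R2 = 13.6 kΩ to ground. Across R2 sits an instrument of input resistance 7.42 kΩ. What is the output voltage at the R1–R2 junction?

R2 ‖ R_L = (13.6 × 7.42)/(13.6 + 7.42) = 4.801 kΩ.
Now apply the divider: V_out = 18.9 × 0.09007 = 1.702 V.

V_out ≈ 1.70 V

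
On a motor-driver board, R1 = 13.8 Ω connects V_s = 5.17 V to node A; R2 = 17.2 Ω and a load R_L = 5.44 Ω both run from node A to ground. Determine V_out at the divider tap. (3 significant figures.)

R2 ‖ R_L = (17.2 × 5.44)/(17.2 + 5.44) = 4.133 Ω.
Now apply the divider: V_out = 5.17 × 0.2305 = 1.191 V.

V_out ≈ 1.19 V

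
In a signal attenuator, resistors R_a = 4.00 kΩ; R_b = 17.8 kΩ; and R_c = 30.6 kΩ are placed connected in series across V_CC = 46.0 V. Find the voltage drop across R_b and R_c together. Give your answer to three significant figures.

V ≈ 42.5 V

Total series resistance ΣR = 4.00 + 17.8 + 30.6 = 52.40 kΩ.
R_{R_b..R_c} = 17.8 + 30.6 = 48.40 kΩ.
Voltage divider: V = V_CC · (48.40 / 52.40) = 46.0 × 0.9237 = 42.49 V.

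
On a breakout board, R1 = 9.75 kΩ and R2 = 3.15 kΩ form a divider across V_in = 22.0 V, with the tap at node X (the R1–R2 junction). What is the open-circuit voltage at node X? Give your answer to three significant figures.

V_th ≈ 5.37 V

Open-circuit (no load on X): V_th = V_in · R2/(R1 + R2) = 22.0 × 3.15/(9.750 + 3.15) = 5.372 V.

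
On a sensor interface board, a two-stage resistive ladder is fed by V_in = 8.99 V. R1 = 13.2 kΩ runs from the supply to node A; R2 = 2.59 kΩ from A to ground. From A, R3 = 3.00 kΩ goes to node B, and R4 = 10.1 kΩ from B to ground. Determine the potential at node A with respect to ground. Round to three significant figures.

V_A ≈ 1.27 V

The second stage (R3 + R4 = 13.10 kΩ) loads node A in parallel with R2.
R2 ‖ (R3+R4) = 2.162 kΩ.
First divider: V_A = V_in · 2.162/(13.2 + 2.162) = 1.265 V.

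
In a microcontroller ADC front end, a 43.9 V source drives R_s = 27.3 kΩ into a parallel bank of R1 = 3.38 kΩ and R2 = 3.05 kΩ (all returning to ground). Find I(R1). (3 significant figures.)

I ≈ 0.720 mA

Combine the parallel branches: R_p = (1/3.38 + 1/3.05)⁻¹ = 1.603 kΩ.
V_A by voltage divider: V_A = 43.9 × 1.603/(27.3 + 1.603) = 2.435 V.
Branch current I = V_A/R1 = 2.435/3.38 = 0.7205 mA.
(Check via current divider: I_total = 1.519 mA; share G_k/ΣG = 0.4743 → same result.)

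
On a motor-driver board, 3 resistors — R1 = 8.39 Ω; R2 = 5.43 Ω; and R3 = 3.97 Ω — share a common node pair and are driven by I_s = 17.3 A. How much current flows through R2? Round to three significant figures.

I ≈ 5.74 A

Total conductance ΣG = 1/8.39 + 1/5.43 + 1/3.97 = 0.5552 (units of 1/Ω).
By the current-divider rule, I = I_s · G_k/ΣG = 17.3 × 0.3317 = 5.738 A.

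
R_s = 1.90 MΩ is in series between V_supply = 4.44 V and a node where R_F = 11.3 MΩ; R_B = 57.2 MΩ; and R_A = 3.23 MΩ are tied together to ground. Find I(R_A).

I ≈ 0.768 µA

Combine the parallel branches: R_p = (1/11.3 + 1/57.2 + 1/3.23)⁻¹ = 2.406 MΩ.
Node voltage V_A = V_supply · R_p/(R_s + R_p) = 4.44 × 0.5588 = 2.481 V.
Branch current I = V_A/R_A = 2.481/3.23 = 0.7681 µA.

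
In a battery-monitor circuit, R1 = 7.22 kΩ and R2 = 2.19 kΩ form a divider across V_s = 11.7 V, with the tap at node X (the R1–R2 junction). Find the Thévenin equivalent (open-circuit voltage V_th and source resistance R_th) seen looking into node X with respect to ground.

V_th ≈ 2.72 V, R_th ≈ 1.68 kΩ

Open-circuit (no load on X): V_th = V_s · R2/(R1 + R2) = 11.7 × 2.19/(7.220 + 2.19) = 2.723 V.
With V_s suppressed (replaced by a short), R_th = R1 ‖ R2 = (7.220 × 2.19)/(7.220 + 2.19) = 1.680 kΩ.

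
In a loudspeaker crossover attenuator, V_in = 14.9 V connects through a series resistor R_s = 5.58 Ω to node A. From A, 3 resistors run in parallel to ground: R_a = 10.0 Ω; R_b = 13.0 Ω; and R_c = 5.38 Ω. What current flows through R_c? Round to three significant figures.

I ≈ 0.916 A

Equivalent of the parallel group: R_p = 2.756 Ω.
V_A by voltage divider: V_A = 14.9 × 2.756/(5.58 + 2.756) = 4.927 V.
I(R_c) = V_A / R_c = 4.927/5.38 = 0.9157 A.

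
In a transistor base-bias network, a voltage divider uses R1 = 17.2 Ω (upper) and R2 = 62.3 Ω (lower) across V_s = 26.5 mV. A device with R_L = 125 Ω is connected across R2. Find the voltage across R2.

V_out ≈ 18.7 mV

R2 ‖ R_L = (62.3 × 125)/(62.3 + 125) = 41.58 Ω.
Voltage divider with the loaded lower leg: V_out = 26.5 × 41.58/(17.2 + 41.58) = 26.5 × 0.7074 = 18.75 mV.
(Unloaded it would be 20.8 mV; the load pulls it down.)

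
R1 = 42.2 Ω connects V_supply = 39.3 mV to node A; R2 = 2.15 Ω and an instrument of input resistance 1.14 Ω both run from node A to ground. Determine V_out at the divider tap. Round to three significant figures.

V_out ≈ 0.682 mV

The load sits in parallel with R2, giving an effective lower resistance R2' = R2·R_L/(R2+R_L) = 0.7450 Ω.
Voltage divider with the loaded lower leg: V_out = 39.3 × 0.7450/(42.2 + 0.7450) = 39.3 × 0.01735 = 0.6818 mV.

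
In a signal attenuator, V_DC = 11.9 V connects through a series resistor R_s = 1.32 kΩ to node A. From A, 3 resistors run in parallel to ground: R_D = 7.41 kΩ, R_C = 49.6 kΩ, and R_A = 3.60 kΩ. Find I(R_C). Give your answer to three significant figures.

I ≈ 0.153 mA

Combine the parallel branches: R_p = (1/7.41 + 1/49.6 + 1/3.60)⁻¹ = 2.310 kΩ.
V_A by voltage divider: V_A = 11.9 × 2.310/(1.32 + 2.310) = 7.573 V.
Branch current I = V_A/R_C = 7.573/49.6 = 0.1527 mA.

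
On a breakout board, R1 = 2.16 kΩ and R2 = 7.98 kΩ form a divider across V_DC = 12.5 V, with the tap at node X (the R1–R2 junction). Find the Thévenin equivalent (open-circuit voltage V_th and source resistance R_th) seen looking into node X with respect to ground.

With X open, the divider is unloaded: V_th = 12.5 × 7.98/10.14 = 9.837 V.
Looking into X with the source shorted: R_th = R1·R2/(R1+R2) = 2.160 × 7.98/10.14 = 1.700 kΩ.

V_th ≈ 9.84 V, R_th ≈ 1.70 kΩ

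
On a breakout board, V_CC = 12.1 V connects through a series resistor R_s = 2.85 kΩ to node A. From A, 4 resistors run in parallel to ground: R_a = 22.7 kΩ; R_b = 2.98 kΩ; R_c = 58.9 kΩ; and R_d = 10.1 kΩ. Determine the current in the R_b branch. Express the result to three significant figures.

Equivalent of the parallel group: R_p = 2.018 kΩ.
V_A by voltage divider: V_A = 12.1 × 2.018/(2.85 + 2.018) = 5.016 V.
I(R_b) = V_A / R_b = 5.016/2.98 = 1.683 mA.
(Equivalently: I_total = 2.486 mA, then current-divider fraction G_k/ΣG = 0.6771.)

I ≈ 1.68 mA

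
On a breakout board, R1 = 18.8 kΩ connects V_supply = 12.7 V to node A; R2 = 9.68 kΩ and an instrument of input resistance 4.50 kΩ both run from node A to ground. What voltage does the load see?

V_out ≈ 1.78 V

R2 ‖ R_L = (9.68 × 4.50)/(9.68 + 4.50) = 3.072 kΩ.
Voltage divider with the loaded lower leg: V_out = 12.7 × 3.072/(18.8 + 3.072) = 12.7 × 0.1405 = 1.784 V.
(Unloaded it would be 4.32 V; the load pulls it down.)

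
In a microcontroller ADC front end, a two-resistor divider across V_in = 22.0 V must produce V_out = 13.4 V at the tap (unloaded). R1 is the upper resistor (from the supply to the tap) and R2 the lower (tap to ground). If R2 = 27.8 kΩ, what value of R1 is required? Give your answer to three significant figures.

R1 ≈ 17.8 kΩ

Required fraction k = V_out/V_in = 0.6091.
R1 = R2·(1/k − 1) = 27.8 × 0.6418 = 17.84 kΩ.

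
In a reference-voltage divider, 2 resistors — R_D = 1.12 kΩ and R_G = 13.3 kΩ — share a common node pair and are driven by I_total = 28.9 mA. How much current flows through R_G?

Two-branch current divider: I_k = I_total · R_other/(R_1 + R_2).
I(R_G) = 28.9 × 1.12/(1.12 + 13.3) = 28.9 × 0.07767 = 2.245 mA.

I ≈ 2.24 mA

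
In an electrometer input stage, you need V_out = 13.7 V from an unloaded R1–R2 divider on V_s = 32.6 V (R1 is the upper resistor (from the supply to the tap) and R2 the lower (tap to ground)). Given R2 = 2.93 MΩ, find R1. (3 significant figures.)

R1 ≈ 4.04 MΩ

The divider ratio is R2/(R1+R2) = 13.7/32.6 = 0.4202.
Rearranging, R1 = R2·(1−k)/k = 2.93 × 1.380 = 4.042 MΩ.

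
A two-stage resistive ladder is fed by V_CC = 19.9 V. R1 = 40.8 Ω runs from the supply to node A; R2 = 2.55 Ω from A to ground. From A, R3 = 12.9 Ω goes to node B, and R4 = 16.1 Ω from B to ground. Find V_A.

The second stage (R3 + R4 = 29.00 Ω) loads node A in parallel with R2.
R2 ‖ (R3+R4) = 2.344 Ω.
First divider: V_A = V_CC · 2.344/(40.8 + 2.344) = 1.081 V.

V_A ≈ 1.08 V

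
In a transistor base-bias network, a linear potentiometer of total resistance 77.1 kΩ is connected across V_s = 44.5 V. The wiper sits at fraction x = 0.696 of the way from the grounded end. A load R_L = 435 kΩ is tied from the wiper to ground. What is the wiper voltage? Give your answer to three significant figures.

The pot divides into 23.44 kΩ above the wiper and 53.66 kΩ below.
R_L loads the lower segment: effective lower R = 47.77 kΩ.
Loaded-divider output: V_out = 44.5 × 0.6708 = 29.85 V.
(Unloaded: V_out = x·V_s = 31.0 V.)

V_out ≈ 29.9 V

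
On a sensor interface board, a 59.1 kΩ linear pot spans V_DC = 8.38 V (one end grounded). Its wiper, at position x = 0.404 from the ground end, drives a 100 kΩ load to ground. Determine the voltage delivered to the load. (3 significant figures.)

V_out ≈ 2.96 V

Lower segment x·R_p = 23.88 kΩ; upper segment (1−x)·R_p = 35.22 kΩ.
(x·R_p) ‖ R_L = 19.27 kΩ.
Then V_out = V_DC · 19.27/(35.22 + 19.27) = 2.964 V.
(Unloaded: V_out = x·V_DC = 3.39 V.)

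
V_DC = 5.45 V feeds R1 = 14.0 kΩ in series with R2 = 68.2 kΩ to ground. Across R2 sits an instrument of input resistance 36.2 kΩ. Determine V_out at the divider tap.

V_out ≈ 3.42 V

The load sits in parallel with R2, giving an effective lower resistance R2' = R2·R_L/(R2+R_L) = 23.65 kΩ.
Voltage divider with the loaded lower leg: V_out = 5.45 × 23.65/(14.0 + 23.65) = 5.45 × 0.6281 = 3.423 V.
(Unloaded it would be 4.52 V; the load pulls it down.)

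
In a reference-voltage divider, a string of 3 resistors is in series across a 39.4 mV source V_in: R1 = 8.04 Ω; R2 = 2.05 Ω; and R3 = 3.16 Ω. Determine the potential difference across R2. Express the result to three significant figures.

ΣR = 8.04 + 2.05 + 3.16 = 13.25 Ω.
V = V_in · R/ΣR = 39.4 × 0.1547 = 6.096 mV.

V ≈ 6.10 mV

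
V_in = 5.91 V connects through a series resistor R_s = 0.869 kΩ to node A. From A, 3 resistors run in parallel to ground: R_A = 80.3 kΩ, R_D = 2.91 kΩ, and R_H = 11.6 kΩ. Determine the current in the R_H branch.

I ≈ 0.368 mA

Equivalent of the parallel group: R_p = 2.261 kΩ.
Node voltage V_A = V_in · R_p/(R_s + R_p) = 5.91 × 0.7224 = 4.269 V.
Branch current I = V_A/R_H = 4.269/11.6 = 0.3680 mA.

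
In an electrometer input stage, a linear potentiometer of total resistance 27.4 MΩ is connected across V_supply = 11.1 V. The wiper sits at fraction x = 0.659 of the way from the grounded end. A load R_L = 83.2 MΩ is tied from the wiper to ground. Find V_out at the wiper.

Split the track: R_lower = x·R_p = 18.06 MΩ, R_upper = (1−x)·R_p = 9.343 MΩ.
R_L loads the lower segment: effective lower R = 14.84 MΩ.
Then V_out = V_supply · 14.84/(9.343 + 14.84) = 6.811 V.

V_out ≈ 6.81 V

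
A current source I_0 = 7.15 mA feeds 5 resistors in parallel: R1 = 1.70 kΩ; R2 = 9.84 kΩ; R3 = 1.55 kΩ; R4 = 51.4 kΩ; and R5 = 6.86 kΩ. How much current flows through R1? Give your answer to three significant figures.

Conductances: ΣG = 1/1.70 + 1/9.84 + 1/1.55 + 1/51.4 + 1/6.86 = 1.500 (1/kΩ).
Current divider: I(R1) = I_0 · G_k/ΣG = 7.15 × (0.5882/1.500) = 7.15 × 0.3921 = 2.803 mA.

I ≈ 2.80 mA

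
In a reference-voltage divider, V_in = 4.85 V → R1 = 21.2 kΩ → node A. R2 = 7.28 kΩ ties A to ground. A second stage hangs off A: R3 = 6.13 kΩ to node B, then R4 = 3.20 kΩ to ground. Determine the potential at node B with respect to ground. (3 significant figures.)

Node A sees R2 in parallel with the series input of stage 2, R3 + R4 = 9.330 kΩ.
R2 ‖ (R3+R4) = 4.089 kΩ.
V_A = 4.85 × 4.089/(21.2 + 4.089) = 0.7842 V.
Stage 2 is unloaded, so V_B = V_A · R4/(R3+R4) = 0.7842 × 3.20/9.330 = 0.2690 V.

V_B ≈ 0.269 V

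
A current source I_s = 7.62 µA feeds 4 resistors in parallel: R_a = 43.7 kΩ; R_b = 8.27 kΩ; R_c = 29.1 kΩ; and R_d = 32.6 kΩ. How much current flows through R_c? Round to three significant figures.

I ≈ 1.25 µA

ΣG = 1/43.7 + 1/8.27 + 1/29.1 + 1/32.6 = 0.2088.
R_c takes the fraction G_k/ΣG = 0.03436/0.2088 = 0.1645, so I = 7.62 × 0.1645 = 1.254 µA.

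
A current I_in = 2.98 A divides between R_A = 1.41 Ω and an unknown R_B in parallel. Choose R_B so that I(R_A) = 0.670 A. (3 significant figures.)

R_B ≈ 0.409 Ω

Two-branch current divider: I_A = I_in · R_B/(R_A + R_B).
0.670/2.98 = R_B/(R_A + R_B) → R_B = R_A · (0.2248)/(1 − 0.2248) = 1.41 × 0.2900 = 0.4090 Ω.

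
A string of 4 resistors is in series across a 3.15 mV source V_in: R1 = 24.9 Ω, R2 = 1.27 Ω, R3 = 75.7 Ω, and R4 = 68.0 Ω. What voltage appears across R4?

V ≈ 1.26 mV

ΣR = 24.9 + 1.27 + 75.7 + 68.0 = 169.9 Ω.
V = V_in · R/ΣR = 3.15 × 0.4003 = 1.261 mV.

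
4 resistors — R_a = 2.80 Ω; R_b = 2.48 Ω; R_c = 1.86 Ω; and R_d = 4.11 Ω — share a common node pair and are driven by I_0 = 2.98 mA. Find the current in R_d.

Conductances: ΣG = 1/2.80 + 1/2.48 + 1/1.86 + 1/4.11 = 1.541 (1/Ω).
Current divider: I(R_d) = I_0 · G_k/ΣG = 2.98 × (0.2433/1.541) = 2.98 × 0.1579 = 0.4704 mA.

I ≈ 0.470 mA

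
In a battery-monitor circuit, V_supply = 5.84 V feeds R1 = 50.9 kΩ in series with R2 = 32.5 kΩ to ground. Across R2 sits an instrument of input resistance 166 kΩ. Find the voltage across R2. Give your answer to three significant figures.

V_out ≈ 2.03 V

First combine the lower leg with the load: R2 ‖ R_L = 27.18 kΩ.
Then V_out = V_supply · R2'/(R1 + R2') = 5.84 × 27.18/78.08 = 2.033 V.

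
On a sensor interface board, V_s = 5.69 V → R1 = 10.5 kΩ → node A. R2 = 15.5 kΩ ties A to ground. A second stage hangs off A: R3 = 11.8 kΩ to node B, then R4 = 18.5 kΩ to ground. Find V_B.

V_B ≈ 1.72 V

Looking into the second stage from A: R3 + R4 = 30.30 kΩ appears in parallel with R2.
R2 ‖ (R3+R4) = 10.25 kΩ.
V_A = 5.69 × 10.25/(10.5 + 10.25) = 2.811 V.
Stage 2 is unloaded, so V_B = V_A · R4/(R3+R4) = 2.811 × 18.5/30.30 = 1.716 V.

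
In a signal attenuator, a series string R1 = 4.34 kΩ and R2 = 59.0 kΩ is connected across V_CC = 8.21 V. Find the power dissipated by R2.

The common current is I = 8.21/63.34 = 0.1296 mA.
P = I²R = 0.01680 × 59.0 = 0.9912 mW.

P ≈ 0.991 mW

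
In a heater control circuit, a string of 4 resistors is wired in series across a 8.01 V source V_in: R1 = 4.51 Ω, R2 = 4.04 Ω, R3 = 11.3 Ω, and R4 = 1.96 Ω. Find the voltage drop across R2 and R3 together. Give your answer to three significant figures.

ΣR = 4.51 + 4.04 + 11.3 + 1.96 = 21.81 Ω.
R_{R2..R3} = 4.04 + 11.3 = 15.34 Ω.
Voltage divider: V = V_in · (15.34 / 21.81) = 8.01 × 0.7033 = 5.634 V.

V ≈ 5.63 V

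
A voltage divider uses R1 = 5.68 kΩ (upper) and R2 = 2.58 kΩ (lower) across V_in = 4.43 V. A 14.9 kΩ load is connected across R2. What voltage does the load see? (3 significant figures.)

V_out ≈ 1.24 V

R2 ‖ R_L = (2.58 × 14.9)/(2.58 + 14.9) = 2.199 kΩ.
Voltage divider with the loaded lower leg: V_out = 4.43 × 2.199/(5.68 + 2.199) = 4.43 × 0.2791 = 1.236 V.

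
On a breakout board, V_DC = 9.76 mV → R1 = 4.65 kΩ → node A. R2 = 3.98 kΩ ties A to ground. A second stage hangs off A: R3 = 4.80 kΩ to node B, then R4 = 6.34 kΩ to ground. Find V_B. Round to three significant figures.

The second stage (R3 + R4 = 11.14 kΩ) loads node A in parallel with R2.
R2 ‖ (R3+R4) = 2.932 kΩ.
So V_A = 9.76 × 0.3867 = 3.775 mV.
V_B = V_A × 0.5691 = 2.148 mV.

V_B ≈ 2.15 mV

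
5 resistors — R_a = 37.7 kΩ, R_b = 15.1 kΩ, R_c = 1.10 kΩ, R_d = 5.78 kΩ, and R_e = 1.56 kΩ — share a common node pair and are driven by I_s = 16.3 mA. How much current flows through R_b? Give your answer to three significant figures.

Conductances: ΣG = 1/37.7 + 1/15.1 + 1/1.10 + 1/5.78 + 1/1.56 = 1.816 (1/kΩ).
R_b takes the fraction G_k/ΣG = 0.06623/1.816 = 0.03647, so I = 16.3 × 0.03647 = 0.5945 mA.

I ≈ 0.594 mA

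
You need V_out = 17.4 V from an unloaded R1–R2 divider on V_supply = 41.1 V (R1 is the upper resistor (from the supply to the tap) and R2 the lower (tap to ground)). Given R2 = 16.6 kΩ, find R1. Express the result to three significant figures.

R1 ≈ 22.6 kΩ

Required fraction k = V_out/V_supply = 0.4234.
R1 = R2·(1/k − 1) = 16.6 × 1.362 = 22.61 kΩ.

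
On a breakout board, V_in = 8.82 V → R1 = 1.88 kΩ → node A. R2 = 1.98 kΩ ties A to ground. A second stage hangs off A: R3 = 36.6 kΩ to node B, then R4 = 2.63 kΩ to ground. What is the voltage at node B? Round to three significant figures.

V_B ≈ 0.296 V

Looking into the second stage from A: R3 + R4 = 39.23 kΩ appears in parallel with R2.
Effective lower resistance at A: R2 ‖ 39.23 = 1.885 kΩ.
V_A = 8.82 × 1.885/(1.88 + 1.885) = 4.416 V.
Stage 2 is unloaded, so V_B = V_A · R4/(R3+R4) = 4.416 × 2.63/39.23 = 0.2960 V.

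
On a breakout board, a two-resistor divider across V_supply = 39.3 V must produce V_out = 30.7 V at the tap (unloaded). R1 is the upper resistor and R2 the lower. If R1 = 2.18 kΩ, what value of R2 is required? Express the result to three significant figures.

R2 ≈ 7.78 kΩ

Required fraction k = V_out/V_supply = 0.7812.
So R2 = R1 · V_out/(V_supply − V_out) = 2.18 × 30.7/(39.3 − 30.7) = 2.18 × 3.570 = 7.782 kΩ.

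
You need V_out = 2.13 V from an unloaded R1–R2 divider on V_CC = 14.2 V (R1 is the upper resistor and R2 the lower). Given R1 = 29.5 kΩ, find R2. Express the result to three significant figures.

R2 ≈ 5.21 kΩ

The divider ratio is R2/(R1+R2) = 2.13/14.2 = 0.1500.
R2 = R1 · 0.1500/(1 − 0.1500) = 5.206 kΩ.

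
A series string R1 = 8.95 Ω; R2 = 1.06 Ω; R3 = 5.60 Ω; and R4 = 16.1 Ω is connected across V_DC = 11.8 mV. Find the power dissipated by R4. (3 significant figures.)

P ≈ 2.23 µW

The common current is I = 11.8/31.71 = 0.3721 mA.
P = I²R = 0.1385 × 16.1 = 2.229 µW.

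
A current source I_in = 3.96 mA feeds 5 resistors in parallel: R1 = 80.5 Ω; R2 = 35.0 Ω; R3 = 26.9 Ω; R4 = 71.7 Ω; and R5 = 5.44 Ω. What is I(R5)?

ΣG = 1/80.5 + 1/35.0 + 1/26.9 + 1/71.7 + 1/5.44 = 0.2759.
By the current-divider rule, I = I_in · G_k/ΣG = 3.96 × 0.6662 = 2.638 mA.

I ≈ 2.64 mA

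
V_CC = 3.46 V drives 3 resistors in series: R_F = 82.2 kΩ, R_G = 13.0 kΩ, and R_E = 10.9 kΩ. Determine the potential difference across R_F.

V ≈ 2.68 V

Series total: ΣR = 82.2 + 13.0 + 10.9 = 106.1 kΩ.
V = V_CC · R/ΣR = 3.46 × 0.7747 = 2.681 V.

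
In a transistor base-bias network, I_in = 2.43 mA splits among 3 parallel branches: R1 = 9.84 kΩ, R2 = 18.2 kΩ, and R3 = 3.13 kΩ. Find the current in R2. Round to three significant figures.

I ≈ 0.280 mA

Total conductance ΣG = 1/9.84 + 1/18.2 + 1/3.13 = 0.4761 (units of 1/kΩ).
Current divider: I(R2) = I_in · G_k/ΣG = 2.43 × (0.05495/0.4761) = 2.43 × 0.1154 = 0.2805 mA.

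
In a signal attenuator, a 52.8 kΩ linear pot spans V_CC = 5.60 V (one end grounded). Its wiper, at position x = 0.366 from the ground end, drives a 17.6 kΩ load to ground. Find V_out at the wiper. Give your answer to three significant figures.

Split the track: R_lower = x·R_p = 19.32 kΩ, R_upper = (1−x)·R_p = 33.48 kΩ.
(x·R_p) ‖ R_L = 9.211 kΩ.
Then V_out = V_CC · 9.211/(33.48 + 9.211) = 1.208 V.
(Unloaded: V_out = x·V_CC = 2.05 V.)

V_out ≈ 1.21 V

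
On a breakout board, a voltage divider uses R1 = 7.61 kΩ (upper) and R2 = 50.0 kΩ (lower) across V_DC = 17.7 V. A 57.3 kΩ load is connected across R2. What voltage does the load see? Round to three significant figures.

V_out ≈ 13.8 V

The load sits in parallel with R2, giving an effective lower resistance R2' = R2·R_L/(R2+R_L) = 26.70 kΩ.
Then V_out = V_DC · R2'/(R1 + R2') = 17.7 × 26.70/34.31 = 13.77 V.
(Unloaded it would be 15.4 V; the load pulls it down.)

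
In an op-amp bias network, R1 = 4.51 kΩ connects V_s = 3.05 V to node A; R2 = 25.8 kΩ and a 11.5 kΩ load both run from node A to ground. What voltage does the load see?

V_out ≈ 1.95 V

R2 ‖ R_L = (25.8 × 11.5)/(25.8 + 11.5) = 7.954 kΩ.
Voltage divider with the loaded lower leg: V_out = 3.05 × 7.954/(4.51 + 7.954) = 3.05 × 0.6382 = 1.946 V.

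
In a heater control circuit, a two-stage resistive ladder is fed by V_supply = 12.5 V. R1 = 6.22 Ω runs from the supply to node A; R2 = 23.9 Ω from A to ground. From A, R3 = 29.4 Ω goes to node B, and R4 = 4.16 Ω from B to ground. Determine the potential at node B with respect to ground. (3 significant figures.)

V_B ≈ 1.07 V

Looking into the second stage from A: R3 + R4 = 33.56 Ω appears in parallel with R2.
Effective lower resistance at A: R2 ‖ 33.56 = 13.96 Ω.
First divider: V_A = V_supply · 13.96/(6.22 + 13.96) = 8.647 V.
V_B = V_A × 0.1240 = 1.072 V.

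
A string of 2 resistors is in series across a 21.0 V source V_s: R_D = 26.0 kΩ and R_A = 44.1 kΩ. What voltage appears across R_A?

V ≈ 13.2 V

Total series resistance ΣR = 26.0 + 44.1 = 70.10 kΩ.
Voltage divider: V = V_s · (44.10 / 70.10) = 21.0 × 0.6291 = 13.21 V.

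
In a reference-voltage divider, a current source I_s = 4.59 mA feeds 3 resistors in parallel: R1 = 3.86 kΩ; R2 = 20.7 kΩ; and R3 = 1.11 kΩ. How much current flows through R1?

Total conductance ΣG = 1/3.86 + 1/20.7 + 1/1.11 = 1.208 (units of 1/kΩ).
Current divider: I(R1) = I_s · G_k/ΣG = 4.59 × (0.2591/1.208) = 4.59 × 0.2144 = 0.9841 mA.

I ≈ 0.984 mA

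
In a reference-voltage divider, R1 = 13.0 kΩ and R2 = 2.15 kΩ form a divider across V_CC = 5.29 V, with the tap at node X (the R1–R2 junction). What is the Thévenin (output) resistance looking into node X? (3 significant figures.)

Looking into X with the source shorted: R_th = R1·R2/(R1+R2) = 13.00 × 2.15/15.15 = 1.845 kΩ.

R_th ≈ 1.84 kΩ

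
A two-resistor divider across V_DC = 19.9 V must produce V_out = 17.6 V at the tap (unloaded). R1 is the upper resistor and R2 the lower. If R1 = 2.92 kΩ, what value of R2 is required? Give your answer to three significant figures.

R2 ≈ 22.3 kΩ

V_out/V_DC = R2/(R1+R2) = 0.8844.
R2 = R1 · 0.8844/(1 − 0.8844) = 22.34 kΩ.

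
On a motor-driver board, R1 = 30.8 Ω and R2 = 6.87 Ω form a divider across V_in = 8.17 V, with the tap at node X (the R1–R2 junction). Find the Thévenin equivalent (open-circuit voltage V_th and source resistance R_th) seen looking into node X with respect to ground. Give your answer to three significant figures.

With X open, the divider is unloaded: V_th = 8.17 × 6.87/37.67 = 1.490 V.
With V_in suppressed (replaced by a short), R_th = R1 ‖ R2 = (30.80 × 6.87)/(30.80 + 6.87) = 5.617 Ω.

V_th ≈ 1.49 V, R_th ≈ 5.62 Ω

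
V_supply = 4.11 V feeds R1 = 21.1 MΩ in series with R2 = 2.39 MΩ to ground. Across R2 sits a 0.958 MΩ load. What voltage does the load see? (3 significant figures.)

First combine the lower leg with the load: R2 ‖ R_L = 0.6839 MΩ.
Then V_out = V_supply · R2'/(R1 + R2') = 4.11 × 0.6839/21.78 = 0.1290 V.

V_out ≈ 0.129 V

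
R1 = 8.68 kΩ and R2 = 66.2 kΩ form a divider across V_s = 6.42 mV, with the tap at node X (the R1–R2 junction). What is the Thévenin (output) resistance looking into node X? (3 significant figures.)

Looking into X with the source shorted: R_th = R1·R2/(R1+R2) = 8.680 × 66.2/74.88 = 7.674 kΩ.

R_th ≈ 7.67 kΩ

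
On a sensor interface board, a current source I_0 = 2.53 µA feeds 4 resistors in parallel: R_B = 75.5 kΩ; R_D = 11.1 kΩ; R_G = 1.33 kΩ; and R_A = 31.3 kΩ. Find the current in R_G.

Total conductance ΣG = 1/75.5 + 1/11.1 + 1/1.33 + 1/31.3 = 0.8872 (units of 1/kΩ).
Current divider: I(R_G) = I_0 · G_k/ΣG = 2.53 × (0.7519/0.8872) = 2.53 × 0.8475 = 2.144 µA.

I ≈ 2.14 µA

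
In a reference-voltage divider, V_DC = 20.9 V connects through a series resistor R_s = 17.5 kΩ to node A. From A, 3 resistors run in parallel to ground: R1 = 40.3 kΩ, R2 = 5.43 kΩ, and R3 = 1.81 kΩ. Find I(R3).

Equivalent of the parallel group: R_p = 1.313 kΩ.
V_A by voltage divider: V_A = 20.9 × 1.313/(17.5 + 1.313) = 1.459 V.
I(R3) = V_A / R3 = 1.459/1.81 = 0.8060 mA.
(Equivalently: I_total = 1.111 mA, then current-divider fraction G_k/ΣG = 0.7256.)

I ≈ 0.806 mA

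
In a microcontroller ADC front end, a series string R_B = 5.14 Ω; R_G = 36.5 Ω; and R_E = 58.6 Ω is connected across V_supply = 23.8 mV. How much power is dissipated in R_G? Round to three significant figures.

P ≈ 2.06 µW

The common current is I = 23.8/100.2 = 0.2374 mA.
V(R_G) = I·R = 8.666 mV; P = V·I = 8.666 × 0.2374 = 2.058 µW.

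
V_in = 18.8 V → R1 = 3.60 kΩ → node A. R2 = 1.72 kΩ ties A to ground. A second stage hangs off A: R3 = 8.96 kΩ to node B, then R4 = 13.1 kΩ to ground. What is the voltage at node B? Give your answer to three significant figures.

V_B ≈ 3.43 V

Node A sees R2 in parallel with the series input of stage 2, R3 + R4 = 22.06 kΩ.
R2 ‖ (R3+R4) = 1.596 kΩ.
V_A = 18.8 × 1.596/(3.60 + 1.596) = 5.774 V.
Stage 2 is unloaded, so V_B = V_A · R4/(R3+R4) = 5.774 × 13.1/22.06 = 3.429 V.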